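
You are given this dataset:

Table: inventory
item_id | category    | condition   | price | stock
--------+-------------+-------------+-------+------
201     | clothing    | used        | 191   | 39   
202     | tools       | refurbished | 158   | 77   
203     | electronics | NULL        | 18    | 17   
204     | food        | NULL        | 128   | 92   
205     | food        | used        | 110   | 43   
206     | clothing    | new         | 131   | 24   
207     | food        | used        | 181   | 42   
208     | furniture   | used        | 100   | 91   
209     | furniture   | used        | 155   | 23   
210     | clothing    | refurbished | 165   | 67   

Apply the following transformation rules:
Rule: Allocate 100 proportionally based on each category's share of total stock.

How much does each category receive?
clothing: 25.24, electronics: 3.3, food: 34.37, furniture: 22.14, tools: 14.95

Step 1: Calculate total stock = 515
Step 2: Calculate each category's proportion:
  clothing: 130/515 = 25.24% → 25.24
  electronics: 17/515 = 3.30% → 3.3
  food: 177/515 = 34.37% → 34.37
  furniture: 114/515 = 22.14% → 22.14
  tools: 77/515 = 14.95% → 14.95
Step 3: Verify: sum of allocations ≈ 100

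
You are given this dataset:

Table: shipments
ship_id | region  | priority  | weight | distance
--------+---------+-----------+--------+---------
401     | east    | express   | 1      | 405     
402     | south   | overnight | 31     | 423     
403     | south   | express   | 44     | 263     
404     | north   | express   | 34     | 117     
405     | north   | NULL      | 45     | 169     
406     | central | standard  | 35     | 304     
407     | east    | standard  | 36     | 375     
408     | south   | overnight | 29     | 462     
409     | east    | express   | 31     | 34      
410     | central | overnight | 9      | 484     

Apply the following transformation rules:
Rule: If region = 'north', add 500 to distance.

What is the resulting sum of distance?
4036

Step 1: Count records where region = 'north': 2
Step 2: Total bonus added: 2 × 500 = 1000
Step 3: Original sum of distance: 3036
Step 4: Final sum = 3036 + 1000 = 4036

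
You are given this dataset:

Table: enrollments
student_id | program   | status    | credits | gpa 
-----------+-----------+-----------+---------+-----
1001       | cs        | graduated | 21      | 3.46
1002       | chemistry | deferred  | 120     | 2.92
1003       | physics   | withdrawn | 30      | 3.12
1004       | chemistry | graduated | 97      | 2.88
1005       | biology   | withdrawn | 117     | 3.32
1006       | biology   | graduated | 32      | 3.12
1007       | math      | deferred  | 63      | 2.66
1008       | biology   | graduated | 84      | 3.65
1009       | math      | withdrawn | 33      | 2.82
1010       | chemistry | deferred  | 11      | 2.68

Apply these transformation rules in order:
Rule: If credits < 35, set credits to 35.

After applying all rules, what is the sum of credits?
656

Step 1: 5 records have credits < 35
Step 2: These records originally summed to 127
Step 3: After setting to minimum: 5 × 35 = 175
Step 4: Unaffected records sum: 481
Step 5: Final sum = 175 + 481 = 656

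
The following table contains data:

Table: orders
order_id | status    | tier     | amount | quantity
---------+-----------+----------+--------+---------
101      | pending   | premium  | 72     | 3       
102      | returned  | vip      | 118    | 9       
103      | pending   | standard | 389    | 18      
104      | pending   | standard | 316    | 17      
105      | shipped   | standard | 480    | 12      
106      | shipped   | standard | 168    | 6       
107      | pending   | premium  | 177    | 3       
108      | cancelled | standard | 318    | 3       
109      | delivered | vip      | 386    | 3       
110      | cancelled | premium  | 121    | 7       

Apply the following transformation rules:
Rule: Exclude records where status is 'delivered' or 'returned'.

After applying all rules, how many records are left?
8

Step 1: Count records to exclude
  - 1 (delivered) + 1 (returned) = 2 records
Step 2: Total records: 10
Step 3: Remaining = 10 - 2 = 8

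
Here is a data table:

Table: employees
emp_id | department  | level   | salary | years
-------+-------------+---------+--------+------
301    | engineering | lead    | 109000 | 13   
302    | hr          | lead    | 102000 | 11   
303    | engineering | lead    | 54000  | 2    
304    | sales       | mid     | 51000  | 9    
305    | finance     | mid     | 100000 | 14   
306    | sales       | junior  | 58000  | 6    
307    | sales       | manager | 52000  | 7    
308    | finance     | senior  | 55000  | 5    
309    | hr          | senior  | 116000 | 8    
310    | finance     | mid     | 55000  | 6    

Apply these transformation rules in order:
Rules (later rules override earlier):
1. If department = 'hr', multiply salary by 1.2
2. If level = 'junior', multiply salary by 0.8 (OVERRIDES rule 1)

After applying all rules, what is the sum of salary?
784000.0

Step 1: Rule 2 takes priority for records with level = 'junior'
  - 1 records: 58000 × 0.8 = 46400.0
Step 2: Rule 1 applies to remaining records with department = 'hr'
  - 2 records: 218000 × 1.2 = 261600.0
Step 3: Other records unchanged: 476000
Step 4: Final sum = 46400.0 + 261600.0 + 476000 = 784000.0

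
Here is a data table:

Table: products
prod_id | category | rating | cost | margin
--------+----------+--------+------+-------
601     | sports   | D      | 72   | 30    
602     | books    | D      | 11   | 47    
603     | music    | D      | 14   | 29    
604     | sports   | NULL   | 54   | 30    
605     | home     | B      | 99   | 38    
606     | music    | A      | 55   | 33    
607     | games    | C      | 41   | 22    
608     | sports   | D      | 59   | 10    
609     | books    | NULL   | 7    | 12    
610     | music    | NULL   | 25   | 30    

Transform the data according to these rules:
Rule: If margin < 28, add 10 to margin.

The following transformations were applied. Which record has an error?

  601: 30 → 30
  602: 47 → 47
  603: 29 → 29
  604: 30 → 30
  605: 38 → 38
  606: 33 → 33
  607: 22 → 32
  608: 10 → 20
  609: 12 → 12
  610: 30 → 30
Record 609 has an error. The correct transformed value should be 22, not 12.

Step 1: Check each record against the rule
Step 2: Record 609 has margin = 12
Step 3: Since 12 < 28, the bonus should have been applied
Step 4: Correct value = 22, but claimed value = 12
Conclusion: Record 609 has the error.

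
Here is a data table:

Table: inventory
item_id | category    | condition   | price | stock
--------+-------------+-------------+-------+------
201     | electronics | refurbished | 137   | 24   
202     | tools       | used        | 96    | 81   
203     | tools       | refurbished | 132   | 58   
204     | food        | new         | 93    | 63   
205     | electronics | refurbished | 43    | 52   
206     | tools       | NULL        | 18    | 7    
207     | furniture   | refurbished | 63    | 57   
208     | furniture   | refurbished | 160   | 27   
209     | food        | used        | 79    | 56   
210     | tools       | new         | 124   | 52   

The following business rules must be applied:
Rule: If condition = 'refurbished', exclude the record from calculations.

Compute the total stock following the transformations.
259

Step 1: Identify records where condition = 'refurbished'
Step 2: The excluded records sum to 218
Step 3: Original total stock = 477
Step 4: Remaining total = 477 - 218 = 259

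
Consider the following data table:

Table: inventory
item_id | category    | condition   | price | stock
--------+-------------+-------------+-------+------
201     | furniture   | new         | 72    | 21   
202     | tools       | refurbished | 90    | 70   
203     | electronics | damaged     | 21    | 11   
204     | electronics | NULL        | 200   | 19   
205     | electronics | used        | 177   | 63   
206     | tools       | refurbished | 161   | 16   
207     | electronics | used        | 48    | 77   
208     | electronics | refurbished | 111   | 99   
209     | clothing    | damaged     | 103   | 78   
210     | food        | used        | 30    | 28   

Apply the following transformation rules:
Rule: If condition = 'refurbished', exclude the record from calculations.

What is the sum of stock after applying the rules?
297

Step 1: Identify records where condition = 'refurbished'
Step 2: The excluded records sum to 185
Step 3: Original total stock = 482
Step 4: Remaining total = 482 - 185 = 297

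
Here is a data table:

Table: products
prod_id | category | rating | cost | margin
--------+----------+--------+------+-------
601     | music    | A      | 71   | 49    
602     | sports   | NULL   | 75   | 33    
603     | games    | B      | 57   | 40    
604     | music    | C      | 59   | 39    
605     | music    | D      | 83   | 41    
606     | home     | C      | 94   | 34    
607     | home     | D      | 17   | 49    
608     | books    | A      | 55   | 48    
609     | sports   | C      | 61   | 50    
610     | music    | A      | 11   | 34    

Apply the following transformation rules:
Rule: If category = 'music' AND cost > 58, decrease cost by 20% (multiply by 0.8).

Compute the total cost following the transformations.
540.4

Step 1: Find records where category = 'music' AND cost > 58
Step 2: 3 records match, summing to 213
Step 3: After multiplier: 213 × 0.8 = 170.4
Step 4: Unaffected records sum: 370
Step 5: Final sum = 170.4 + 370 = 540.4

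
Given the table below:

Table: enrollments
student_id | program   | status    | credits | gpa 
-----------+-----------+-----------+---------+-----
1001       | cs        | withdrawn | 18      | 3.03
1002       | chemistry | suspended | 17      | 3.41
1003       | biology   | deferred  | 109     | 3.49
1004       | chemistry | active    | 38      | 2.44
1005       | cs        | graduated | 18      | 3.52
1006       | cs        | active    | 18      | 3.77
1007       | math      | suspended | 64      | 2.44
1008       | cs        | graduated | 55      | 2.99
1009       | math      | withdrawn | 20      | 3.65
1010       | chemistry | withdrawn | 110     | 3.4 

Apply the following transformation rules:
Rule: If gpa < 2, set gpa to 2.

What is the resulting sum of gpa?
32.14

Step 1: 0 records have gpa < 2
Step 2: These records originally summed to 0
Step 3: After setting to minimum: 0 × 2 = 0
Step 4: Unaffected records sum: 32.14
Step 5: Final sum = 0 + 32.14 = 32.14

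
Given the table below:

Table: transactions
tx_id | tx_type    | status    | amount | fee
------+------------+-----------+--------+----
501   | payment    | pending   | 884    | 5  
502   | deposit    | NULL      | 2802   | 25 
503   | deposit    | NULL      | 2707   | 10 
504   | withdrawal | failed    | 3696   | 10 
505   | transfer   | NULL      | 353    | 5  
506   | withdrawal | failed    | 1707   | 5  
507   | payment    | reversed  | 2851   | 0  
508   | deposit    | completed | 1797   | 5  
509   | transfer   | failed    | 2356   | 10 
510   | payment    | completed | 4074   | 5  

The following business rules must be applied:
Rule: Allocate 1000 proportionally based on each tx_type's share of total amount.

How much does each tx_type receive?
deposit: 314.55, payment: 336.2, transfer: 116.63, withdrawal: 232.62

Step 1: Calculate total amount = 23227
Step 2: Calculate each tx_type's proportion:
  deposit: 7306/23227 = 31.45% → 314.55
  payment: 7809/23227 = 33.62% → 336.2
  transfer: 2709/23227 = 11.66% → 116.63
  withdrawal: 5403/23227 = 23.26% → 232.62
Step 3: Verify: sum of allocations ≈ 1000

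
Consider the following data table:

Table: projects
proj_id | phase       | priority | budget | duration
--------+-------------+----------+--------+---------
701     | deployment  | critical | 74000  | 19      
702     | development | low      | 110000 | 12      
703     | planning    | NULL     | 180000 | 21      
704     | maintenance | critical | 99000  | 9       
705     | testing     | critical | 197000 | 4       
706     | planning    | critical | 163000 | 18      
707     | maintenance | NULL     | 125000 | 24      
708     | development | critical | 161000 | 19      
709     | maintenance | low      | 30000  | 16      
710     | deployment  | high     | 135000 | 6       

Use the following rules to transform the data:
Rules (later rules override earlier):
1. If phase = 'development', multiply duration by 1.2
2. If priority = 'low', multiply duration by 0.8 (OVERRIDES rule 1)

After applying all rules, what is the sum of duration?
146.2

Step 1: Rule 2 takes priority for records with priority = 'low'
  - 2 records: 28 × 0.8 = 22.4
Step 2: Rule 1 applies to remaining records with phase = 'development'
  - 1 records: 19 × 1.2 = 22.8
Step 3: Other records unchanged: 101
Step 4: Final sum = 22.4 + 22.8 + 101 = 146.2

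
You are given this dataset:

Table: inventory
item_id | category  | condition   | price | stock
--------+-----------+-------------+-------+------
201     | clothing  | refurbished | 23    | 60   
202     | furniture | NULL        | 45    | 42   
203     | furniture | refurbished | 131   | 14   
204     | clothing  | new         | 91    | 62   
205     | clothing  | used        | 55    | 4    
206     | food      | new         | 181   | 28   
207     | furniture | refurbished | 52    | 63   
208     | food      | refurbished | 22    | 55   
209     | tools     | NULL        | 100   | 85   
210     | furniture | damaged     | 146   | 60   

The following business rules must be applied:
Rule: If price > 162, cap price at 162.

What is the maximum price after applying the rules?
162

Step 1: Original maximum price = 181
Step 2: Apply cap at 162
Step 3: 1 records had price > 162 and were capped
Step 4: Maximum after transformation = 162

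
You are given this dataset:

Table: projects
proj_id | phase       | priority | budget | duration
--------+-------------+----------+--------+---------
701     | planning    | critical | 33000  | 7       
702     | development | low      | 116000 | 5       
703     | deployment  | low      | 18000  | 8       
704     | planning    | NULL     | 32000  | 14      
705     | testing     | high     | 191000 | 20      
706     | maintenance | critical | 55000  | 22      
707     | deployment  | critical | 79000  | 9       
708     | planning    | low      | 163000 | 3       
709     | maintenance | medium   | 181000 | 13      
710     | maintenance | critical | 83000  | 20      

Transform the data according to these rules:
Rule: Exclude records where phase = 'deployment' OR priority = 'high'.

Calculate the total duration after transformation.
84

Step 1: Find records where phase = 'deployment' OR priority = 'high'
Step 2: 3 records match, summing to 37
Step 3: Original sum: 121
Step 4: Remaining sum = 121 - 37 = 84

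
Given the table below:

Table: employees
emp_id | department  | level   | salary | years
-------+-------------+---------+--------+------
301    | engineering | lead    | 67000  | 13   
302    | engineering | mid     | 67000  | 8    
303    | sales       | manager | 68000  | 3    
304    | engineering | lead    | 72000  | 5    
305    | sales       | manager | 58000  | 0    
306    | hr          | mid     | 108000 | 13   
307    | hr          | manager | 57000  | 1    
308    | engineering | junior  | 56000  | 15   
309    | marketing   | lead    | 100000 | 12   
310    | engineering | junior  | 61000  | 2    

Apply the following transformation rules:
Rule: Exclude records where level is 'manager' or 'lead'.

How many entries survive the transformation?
4

Step 1: Count records to exclude
  - 3 (manager) + 3 (lead) = 6 records
Step 2: Total records: 10
Step 3: Remaining = 10 - 6 = 4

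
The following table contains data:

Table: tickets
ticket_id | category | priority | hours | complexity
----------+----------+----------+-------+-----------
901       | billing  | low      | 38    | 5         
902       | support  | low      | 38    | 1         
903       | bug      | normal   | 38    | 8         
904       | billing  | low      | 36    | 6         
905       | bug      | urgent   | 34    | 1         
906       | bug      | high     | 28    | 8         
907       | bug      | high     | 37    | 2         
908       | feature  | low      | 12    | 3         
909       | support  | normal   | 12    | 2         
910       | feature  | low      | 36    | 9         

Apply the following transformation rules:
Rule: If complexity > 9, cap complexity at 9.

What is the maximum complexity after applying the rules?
9

Step 1: Original maximum complexity = 9
Step 2: Check cap of 9 against maximum
Step 3: No records exceed the cap (max 9 <= cap 9), so no capping applies
Step 4: Maximum after transformation = 9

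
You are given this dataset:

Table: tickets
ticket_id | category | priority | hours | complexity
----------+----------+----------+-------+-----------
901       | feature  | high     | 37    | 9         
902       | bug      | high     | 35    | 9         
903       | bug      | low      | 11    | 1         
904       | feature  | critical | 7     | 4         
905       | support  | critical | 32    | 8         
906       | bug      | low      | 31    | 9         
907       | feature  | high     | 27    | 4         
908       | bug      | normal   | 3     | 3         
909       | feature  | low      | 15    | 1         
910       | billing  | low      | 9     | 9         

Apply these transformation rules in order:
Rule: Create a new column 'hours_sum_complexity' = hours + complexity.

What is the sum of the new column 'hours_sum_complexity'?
264

Step 1: For each record, compute hours + complexity
Example calculations:
  37 + 9 = 46
  35 + 9 = 44
  11 + 1 = 12
  ...
Step 2: Sum all derived values
Step 3: Total = 264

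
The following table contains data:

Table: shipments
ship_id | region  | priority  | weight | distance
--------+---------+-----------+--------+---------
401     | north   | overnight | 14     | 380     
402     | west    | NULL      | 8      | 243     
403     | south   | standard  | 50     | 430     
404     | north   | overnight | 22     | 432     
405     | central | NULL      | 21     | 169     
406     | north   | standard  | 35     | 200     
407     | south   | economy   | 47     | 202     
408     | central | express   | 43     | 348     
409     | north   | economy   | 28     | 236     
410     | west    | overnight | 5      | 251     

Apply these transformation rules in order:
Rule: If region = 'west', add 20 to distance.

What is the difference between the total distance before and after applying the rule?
40

Step 1: Original sum of distance = 2891
Step 2: 2 records have region = 'west'
Step 3: Each affected record changes by 20
Step 4: Total change = 2 × 20 = 40
Step 5: New sum = 2891 + 40 = 2931
Step 6: Difference = |2931 - 2891| = 40
        (Sum increased by 40)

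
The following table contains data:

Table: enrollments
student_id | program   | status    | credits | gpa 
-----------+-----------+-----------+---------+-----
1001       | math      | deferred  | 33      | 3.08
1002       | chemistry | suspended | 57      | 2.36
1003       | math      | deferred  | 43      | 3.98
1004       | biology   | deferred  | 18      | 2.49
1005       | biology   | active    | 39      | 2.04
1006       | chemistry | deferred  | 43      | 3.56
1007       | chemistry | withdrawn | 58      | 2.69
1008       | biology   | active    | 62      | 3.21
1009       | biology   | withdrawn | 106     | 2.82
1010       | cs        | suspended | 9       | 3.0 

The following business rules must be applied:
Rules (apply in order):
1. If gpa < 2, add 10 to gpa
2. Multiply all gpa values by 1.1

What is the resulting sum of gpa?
32.15

Step 1: Apply Rule 1 - Add 10 to records with gpa < 2
  - 0 records affected: 0 + (0 × 10) = 0
  - Unaffected records: 29.23
  - Sum after Rule 1: 29.23
Step 2: Apply Rule 2 - Multiply all by 1.1
  - 29.23 × 1.1 = 32.15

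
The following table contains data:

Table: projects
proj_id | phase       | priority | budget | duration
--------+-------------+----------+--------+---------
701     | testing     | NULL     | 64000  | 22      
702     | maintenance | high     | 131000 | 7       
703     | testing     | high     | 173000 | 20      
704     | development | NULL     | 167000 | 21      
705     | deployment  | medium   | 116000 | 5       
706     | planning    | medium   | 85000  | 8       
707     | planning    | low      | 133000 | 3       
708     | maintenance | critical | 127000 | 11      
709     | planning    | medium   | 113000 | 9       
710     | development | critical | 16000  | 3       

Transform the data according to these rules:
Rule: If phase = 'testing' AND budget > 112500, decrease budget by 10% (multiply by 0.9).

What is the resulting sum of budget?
1107700.0

Step 1: Find records where phase = 'testing' AND budget > 112500
Step 2: 1 records match, summing to 173000
Step 3: After multiplier: 173000 × 0.9 = 155700.0
Step 4: Unaffected records sum: 952000
Step 5: Final sum = 155700.0 + 952000 = 1107700.0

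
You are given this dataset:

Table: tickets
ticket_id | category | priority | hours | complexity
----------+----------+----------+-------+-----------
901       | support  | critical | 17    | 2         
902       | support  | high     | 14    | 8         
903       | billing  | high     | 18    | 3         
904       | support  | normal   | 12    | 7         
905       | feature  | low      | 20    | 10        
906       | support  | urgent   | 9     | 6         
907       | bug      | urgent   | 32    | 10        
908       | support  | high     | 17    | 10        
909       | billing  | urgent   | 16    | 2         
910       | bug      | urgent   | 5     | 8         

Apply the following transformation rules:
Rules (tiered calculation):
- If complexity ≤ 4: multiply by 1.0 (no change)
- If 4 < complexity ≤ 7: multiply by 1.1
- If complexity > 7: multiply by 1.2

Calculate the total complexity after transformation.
76.5

Step 1: Tier 1 (complexity ≤ 4): 3 records, sum = 7 × 1.0 = 7.0
Step 2: Tier 2 (4 < complexity ≤ 7): 2 records, sum = 13 × 1.1 = 14.3
Step 3: Tier 3 (complexity > 7): 5 records, sum = 46 × 1.2 = 55.2
Step 4: Final sum = 7.0 + 14.3 + 55.2 = 76.5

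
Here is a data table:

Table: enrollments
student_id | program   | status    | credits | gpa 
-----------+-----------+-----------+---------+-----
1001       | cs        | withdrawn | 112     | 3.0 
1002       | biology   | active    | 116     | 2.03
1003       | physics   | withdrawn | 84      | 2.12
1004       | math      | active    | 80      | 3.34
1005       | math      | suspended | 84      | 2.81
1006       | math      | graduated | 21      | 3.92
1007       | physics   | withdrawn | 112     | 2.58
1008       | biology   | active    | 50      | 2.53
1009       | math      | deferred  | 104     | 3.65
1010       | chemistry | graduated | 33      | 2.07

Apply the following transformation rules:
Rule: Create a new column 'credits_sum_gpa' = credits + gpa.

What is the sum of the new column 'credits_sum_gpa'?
824.05

Step 1: For each record, compute credits + gpa
Example calculations:
  112 + 3.0 = 115.0
  116 + 2.03 = 118.03
  84 + 2.12 = 86.12
  ...
Step 2: Sum all derived values
Step 3: Total = 824.05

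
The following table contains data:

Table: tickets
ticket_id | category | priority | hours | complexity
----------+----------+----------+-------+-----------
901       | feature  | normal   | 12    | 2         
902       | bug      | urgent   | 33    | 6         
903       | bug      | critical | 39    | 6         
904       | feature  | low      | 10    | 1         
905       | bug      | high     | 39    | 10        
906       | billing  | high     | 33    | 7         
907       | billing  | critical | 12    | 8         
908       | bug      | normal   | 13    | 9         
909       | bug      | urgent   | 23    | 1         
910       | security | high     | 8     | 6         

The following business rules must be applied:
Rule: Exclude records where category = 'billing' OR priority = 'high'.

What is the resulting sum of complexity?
25

Step 1: Find records where category = 'billing' OR priority = 'high'
Step 2: 4 records match, summing to 31
Step 3: Original sum: 56
Step 4: Remaining sum = 56 - 31 = 25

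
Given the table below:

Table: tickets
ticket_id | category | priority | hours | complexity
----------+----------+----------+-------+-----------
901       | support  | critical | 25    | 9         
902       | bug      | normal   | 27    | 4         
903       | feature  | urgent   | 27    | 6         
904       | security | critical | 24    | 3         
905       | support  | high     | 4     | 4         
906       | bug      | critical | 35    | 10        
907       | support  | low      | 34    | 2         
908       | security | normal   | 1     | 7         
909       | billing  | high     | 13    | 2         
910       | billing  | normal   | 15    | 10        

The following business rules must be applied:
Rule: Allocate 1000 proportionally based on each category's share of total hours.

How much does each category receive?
billing: 136.59, bug: 302.44, feature: 131.71, security: 121.95, support: 307.32

Step 1: Calculate total hours = 205
Step 2: Calculate each category's proportion:
  billing: 28/205 = 13.66% → 136.59
  bug: 62/205 = 30.24% → 302.44
  feature: 27/205 = 13.17% → 131.71
  security: 25/205 = 12.20% → 121.95
  support: 63/205 = 30.73% → 307.32
Step 3: Verify: sum of allocations ≈ 1000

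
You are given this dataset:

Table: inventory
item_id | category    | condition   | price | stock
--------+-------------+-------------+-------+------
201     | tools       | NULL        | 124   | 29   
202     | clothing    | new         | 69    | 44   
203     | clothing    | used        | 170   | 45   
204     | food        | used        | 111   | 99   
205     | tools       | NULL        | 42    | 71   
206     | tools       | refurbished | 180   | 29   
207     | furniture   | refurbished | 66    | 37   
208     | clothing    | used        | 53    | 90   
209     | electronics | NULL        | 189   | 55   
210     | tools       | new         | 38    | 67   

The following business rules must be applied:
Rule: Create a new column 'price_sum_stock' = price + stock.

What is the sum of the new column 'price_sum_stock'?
1608

Step 1: For each record, compute price + stock
Example calculations:
  124 + 29 = 153
  69 + 44 = 113
  170 + 45 = 215
  ...
Step 2: Sum all derived values
Step 3: Total = 1608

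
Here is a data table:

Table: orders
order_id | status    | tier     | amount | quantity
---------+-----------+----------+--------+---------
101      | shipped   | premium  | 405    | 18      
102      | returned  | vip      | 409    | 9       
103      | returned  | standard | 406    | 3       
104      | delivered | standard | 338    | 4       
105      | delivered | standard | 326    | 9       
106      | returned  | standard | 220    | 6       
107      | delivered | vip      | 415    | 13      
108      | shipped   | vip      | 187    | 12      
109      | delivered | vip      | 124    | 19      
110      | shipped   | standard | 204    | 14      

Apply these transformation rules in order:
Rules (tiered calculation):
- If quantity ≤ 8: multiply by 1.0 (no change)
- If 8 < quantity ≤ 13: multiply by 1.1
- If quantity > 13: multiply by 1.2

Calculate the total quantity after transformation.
121.5

Step 1: Tier 1 (quantity ≤ 8): 3 records, sum = 13 × 1.0 = 13.0
Step 2: Tier 2 (8 < quantity ≤ 13): 4 records, sum = 43 × 1.1 = 47.3
Step 3: Tier 3 (quantity > 13): 3 records, sum = 51 × 1.2 = 61.2
Step 4: Final sum = 13.0 + 47.3 + 61.2 = 121.5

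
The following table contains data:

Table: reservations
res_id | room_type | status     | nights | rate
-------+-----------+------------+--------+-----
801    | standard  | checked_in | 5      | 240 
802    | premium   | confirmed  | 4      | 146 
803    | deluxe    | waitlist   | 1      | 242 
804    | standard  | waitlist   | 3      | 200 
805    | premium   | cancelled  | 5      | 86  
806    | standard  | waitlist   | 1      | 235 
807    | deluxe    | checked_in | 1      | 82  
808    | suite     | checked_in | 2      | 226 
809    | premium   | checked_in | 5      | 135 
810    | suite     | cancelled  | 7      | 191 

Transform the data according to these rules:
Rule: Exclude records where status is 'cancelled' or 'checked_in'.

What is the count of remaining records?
4

Step 1: Count records to exclude
  - 2 (cancelled) + 4 (checked_in) = 6 records
Step 2: Total records: 10
Step 3: Remaining = 10 - 6 = 4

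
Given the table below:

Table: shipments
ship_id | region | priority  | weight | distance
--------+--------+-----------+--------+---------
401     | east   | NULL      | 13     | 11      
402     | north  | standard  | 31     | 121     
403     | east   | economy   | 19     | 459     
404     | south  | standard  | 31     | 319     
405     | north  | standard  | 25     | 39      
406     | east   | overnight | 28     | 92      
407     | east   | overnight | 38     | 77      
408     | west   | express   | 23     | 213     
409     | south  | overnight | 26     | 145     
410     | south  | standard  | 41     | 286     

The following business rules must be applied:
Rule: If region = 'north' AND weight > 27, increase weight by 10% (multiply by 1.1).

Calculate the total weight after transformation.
278.1

Step 1: Find records where region = 'north' AND weight > 27
Step 2: 1 records match, summing to 31
Step 3: After multiplier: 31 × 1.1 = 34.1
Step 4: Unaffected records sum: 244
Step 5: Final sum = 34.1 + 244 = 278.1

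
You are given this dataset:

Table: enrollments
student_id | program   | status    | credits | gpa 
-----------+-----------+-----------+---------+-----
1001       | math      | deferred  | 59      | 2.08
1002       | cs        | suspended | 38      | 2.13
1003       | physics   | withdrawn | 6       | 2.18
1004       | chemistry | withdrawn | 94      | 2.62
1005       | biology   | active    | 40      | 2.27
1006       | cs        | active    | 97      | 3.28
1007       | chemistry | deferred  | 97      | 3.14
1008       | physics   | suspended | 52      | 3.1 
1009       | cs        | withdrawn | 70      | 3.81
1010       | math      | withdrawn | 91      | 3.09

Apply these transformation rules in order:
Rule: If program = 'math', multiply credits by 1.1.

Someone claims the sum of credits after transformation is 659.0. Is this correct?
Yes, the result is correct.

Step 1: Calculate the correct sum after transformation
Step 2: Apply multiplier 1.1 to records where program = 'math'
Step 3: Correct result = 659.0
Step 4: Claimed result = 659.0
Step 5: 659.0 = 659.0 ✓
Conclusion: The claimed result is correct.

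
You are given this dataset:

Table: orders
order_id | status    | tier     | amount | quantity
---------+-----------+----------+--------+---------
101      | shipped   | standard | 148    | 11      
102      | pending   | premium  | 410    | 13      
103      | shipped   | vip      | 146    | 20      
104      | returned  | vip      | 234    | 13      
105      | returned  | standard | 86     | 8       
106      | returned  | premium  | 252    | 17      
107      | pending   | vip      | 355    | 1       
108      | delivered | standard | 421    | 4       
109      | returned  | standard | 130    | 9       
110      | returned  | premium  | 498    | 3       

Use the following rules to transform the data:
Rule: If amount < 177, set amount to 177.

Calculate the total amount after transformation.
2878

Step 1: 4 records have amount < 177
Step 2: These records originally summed to 510
Step 3: After setting to minimum: 4 × 177 = 708
Step 4: Unaffected records sum: 2170
Step 5: Final sum = 708 + 2170 = 2878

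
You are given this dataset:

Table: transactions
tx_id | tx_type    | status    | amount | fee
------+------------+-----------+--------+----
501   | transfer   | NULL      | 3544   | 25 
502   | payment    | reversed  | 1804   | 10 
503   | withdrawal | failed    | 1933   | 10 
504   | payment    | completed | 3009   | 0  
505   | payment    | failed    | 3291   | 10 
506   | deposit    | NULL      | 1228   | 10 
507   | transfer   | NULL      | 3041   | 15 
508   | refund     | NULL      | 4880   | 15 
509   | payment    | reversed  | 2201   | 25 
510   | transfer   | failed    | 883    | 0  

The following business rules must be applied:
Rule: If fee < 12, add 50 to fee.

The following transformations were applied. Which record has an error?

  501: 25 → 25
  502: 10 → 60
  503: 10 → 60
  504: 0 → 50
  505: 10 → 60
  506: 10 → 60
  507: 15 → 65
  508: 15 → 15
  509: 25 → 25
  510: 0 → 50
Record 507 has an error. The correct transformed value should be 15, not 65.

Step 1: Check each record against the rule
Step 2: Record 507 has fee = 15
Step 3: Since 15 >= 12, the bonus should not have been applied
Step 4: Correct value = 15, but claimed value = 65
Conclusion: Record 507 has the error.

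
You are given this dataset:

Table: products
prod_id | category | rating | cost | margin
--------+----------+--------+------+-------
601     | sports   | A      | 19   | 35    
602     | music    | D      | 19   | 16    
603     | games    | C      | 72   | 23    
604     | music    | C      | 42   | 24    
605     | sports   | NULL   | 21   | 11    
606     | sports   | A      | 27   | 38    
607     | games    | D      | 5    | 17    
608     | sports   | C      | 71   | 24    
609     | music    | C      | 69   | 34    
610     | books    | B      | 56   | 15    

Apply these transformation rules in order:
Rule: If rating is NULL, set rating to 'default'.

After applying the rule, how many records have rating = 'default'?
1

Step 1: Count records where rating IS NULL
Step 2: Found 1 records with NULL rating
Step 3: These records will have rating set to 'default'
Step 4: Records already having rating = 'default': 0
Step 5: Answer: 1 + 0 = 1 records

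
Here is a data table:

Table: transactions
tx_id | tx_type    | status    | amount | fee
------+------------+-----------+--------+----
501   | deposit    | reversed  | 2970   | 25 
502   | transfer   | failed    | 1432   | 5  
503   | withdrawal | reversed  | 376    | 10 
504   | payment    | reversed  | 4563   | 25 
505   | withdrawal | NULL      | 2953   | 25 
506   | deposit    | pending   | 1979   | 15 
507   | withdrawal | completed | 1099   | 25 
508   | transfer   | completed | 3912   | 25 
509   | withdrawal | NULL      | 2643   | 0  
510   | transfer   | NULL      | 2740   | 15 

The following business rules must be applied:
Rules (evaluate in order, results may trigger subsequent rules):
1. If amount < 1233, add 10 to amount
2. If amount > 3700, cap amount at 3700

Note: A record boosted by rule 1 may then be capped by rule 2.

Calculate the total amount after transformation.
23612

Step 1: Apply rule 1 to records with amount < 1233
  - 2 records get bonus of 10
  - Of these, 0 records then exceed 3700 and get capped
Step 2: Apply rule 2 to records with amount > 3700
  - 2 records (original) are capped
Step 3: Calculate final sum = 23612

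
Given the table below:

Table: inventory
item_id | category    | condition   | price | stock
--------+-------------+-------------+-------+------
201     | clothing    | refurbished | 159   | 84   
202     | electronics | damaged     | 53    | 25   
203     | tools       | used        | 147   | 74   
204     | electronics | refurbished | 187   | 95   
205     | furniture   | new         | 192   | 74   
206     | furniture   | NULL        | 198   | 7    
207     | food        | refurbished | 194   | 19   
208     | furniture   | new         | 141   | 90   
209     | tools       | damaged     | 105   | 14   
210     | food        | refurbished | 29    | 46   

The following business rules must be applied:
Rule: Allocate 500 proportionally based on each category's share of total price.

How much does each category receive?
clothing: 56.58, electronics: 85.41, food: 79.36, furniture: 188.97, tools: 89.68

Step 1: Calculate total price = 1405
Step 2: Calculate each category's proportion:
  clothing: 159/1405 = 11.32% → 56.58
  electronics: 240/1405 = 17.08% → 85.41
  food: 223/1405 = 15.87% → 79.36
  furniture: 531/1405 = 37.79% → 188.97
  tools: 252/1405 = 17.94% → 89.68
Step 3: Verify: sum of allocations ≈ 500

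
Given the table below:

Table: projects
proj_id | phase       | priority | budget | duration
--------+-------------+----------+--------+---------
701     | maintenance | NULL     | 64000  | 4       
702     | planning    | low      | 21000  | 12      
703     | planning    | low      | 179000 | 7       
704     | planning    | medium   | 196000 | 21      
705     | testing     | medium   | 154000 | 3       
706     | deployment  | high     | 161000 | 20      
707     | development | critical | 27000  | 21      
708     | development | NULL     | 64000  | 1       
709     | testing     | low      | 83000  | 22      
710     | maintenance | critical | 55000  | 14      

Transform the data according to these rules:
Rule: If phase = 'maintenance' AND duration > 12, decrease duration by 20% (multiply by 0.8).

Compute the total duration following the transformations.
122.2

Step 1: Find records where phase = 'maintenance' AND duration > 12
Step 2: 1 records match, summing to 14
Step 3: After multiplier: 14 × 0.8 = 11.2
Step 4: Unaffected records sum: 111
Step 5: Final sum = 11.2 + 111 = 122.2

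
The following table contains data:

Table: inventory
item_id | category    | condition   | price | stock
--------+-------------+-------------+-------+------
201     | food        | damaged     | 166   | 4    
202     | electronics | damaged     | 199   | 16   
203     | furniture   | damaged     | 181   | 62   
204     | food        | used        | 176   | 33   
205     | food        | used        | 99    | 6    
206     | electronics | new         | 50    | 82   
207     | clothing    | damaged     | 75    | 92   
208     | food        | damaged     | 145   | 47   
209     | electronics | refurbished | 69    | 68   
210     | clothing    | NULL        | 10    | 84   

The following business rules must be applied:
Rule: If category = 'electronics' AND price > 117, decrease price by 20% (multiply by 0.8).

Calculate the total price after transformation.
1130.2

Step 1: Find records where category = 'electronics' AND price > 117
Step 2: 1 records match, summing to 199
Step 3: After multiplier: 199 × 0.8 = 159.2
Step 4: Unaffected records sum: 971
Step 5: Final sum = 159.2 + 971 = 1130.2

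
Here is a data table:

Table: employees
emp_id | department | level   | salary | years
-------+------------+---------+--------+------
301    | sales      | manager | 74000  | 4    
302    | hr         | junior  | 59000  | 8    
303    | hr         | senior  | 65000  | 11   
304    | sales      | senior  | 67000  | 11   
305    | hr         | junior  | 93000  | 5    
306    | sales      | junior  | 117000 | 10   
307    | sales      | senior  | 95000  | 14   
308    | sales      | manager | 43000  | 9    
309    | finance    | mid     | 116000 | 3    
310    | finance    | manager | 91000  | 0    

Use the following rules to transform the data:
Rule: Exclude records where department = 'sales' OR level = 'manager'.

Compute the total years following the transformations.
27

Step 1: Find records where department = 'sales' OR level = 'manager'
Step 2: 6 records match, summing to 48
Step 3: Original sum: 75
Step 4: Remaining sum = 75 - 48 = 27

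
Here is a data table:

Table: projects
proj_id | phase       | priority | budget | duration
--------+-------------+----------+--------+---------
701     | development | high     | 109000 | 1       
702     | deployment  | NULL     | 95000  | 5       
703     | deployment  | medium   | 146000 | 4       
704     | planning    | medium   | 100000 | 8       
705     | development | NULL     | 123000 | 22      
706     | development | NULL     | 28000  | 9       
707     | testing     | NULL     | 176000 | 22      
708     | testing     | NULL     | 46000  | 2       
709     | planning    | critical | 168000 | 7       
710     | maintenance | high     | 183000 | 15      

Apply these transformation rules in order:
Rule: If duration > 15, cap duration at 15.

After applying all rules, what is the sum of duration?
81

Step 1: 2 records have duration > 15
Step 2: These records originally summed to 44
Step 3: After capping: 2 × 15 = 30
Step 4: Unaffected records sum: 51
Step 5: Final sum = 30 + 51 = 81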